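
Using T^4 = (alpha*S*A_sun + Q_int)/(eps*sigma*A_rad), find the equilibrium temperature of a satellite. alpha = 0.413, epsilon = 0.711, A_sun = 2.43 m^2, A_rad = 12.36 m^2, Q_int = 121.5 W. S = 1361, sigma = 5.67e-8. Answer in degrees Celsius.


Numerator = alpha*S*A_sun + Q_int = 0.413*1361*2.43 + 121.5 = 1487.3860 W
Denominator = eps*sigma*A_rad = 0.711*5.67e-8*12.36 = 4.9827733e-07 W/K^4
T^4 = 2.9850565e+09 K^4
T = 233.7427 K = -39.4073 C

-39.4073 degrees Celsius


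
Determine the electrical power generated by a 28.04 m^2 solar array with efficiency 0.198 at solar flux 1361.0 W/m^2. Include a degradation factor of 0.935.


P = area * eta * S * degradation
P = 28.04 * 0.198 * 1361.0 * 0.935
P = 7065.0125 W

7065.0125 W


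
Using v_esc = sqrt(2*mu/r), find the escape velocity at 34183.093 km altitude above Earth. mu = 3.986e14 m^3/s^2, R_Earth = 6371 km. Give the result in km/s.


r = 6371.0 + 34183.093 = 40554.0930 km = 4.0554093e+07 m
v_esc = sqrt(2*mu/r) = sqrt(2*3.986e14 / 4.0554093e+07)
v_esc = 4433.6999 m/s = 4.4337 km/s

4.4337 km/s


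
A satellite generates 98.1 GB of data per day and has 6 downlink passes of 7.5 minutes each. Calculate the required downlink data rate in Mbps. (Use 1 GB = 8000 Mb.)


total contact time = 6 * 7.5 * 60 = 2700.0000 s
data = 98.1 GB = 784800.0000 Mb
rate = 784800.0000 / 2700.0000 = 290.6667 Mbps

290.6667 Mbps


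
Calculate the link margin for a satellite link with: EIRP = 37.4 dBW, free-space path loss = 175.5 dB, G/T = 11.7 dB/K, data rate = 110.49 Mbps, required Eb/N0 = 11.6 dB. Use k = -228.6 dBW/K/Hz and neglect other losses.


C/N0 = EIRP - FSPL + G/T - k = 37.4 - 175.5 + 11.7 - (-228.6)
C/N0 = 102.2000 dB-Hz
R_b = 110.49 Mbps = 1.1049e+08 bps -> 10*log10(R_b) = 80.4332 dB-Hz
Eb/N0 = C/N0 - 10*log10(R_b) = 102.2000 - 80.4332 = 21.7668 dB
Margin = Eb/N0 - Eb/N0_req = 21.7668 - 11.6 = 10.1668 dB (link closes)

10.1668 dB


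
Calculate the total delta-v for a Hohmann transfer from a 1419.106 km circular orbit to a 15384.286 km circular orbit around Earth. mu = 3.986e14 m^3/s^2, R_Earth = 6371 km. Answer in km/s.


r1 = 7790.1060 km = 7.790106e+06 m
r2 = 21755.2860 km = 2.1755286e+07 m
dv1 = sqrt(mu/r1)*(sqrt(2*r2/(r1+r2)) - 1) = 1527.4508 m/s
dv2 = sqrt(mu/r2)*(1 - sqrt(2*r1/(r1+r2))) = 1172.0820 m/s
total dv = |dv1| + |dv2| = 1527.4508 + 1172.0820 = 2699.5328 m/s = 2.6995 km/s

2.6995 km/s


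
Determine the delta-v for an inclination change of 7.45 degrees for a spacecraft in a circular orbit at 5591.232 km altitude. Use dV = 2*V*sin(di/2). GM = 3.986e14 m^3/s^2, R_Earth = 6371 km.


r = 11962.2320 km = 1.1962232e+07 m
V = sqrt(mu/r) = 5772.4813 m/s
di = 7.45 deg = 0.130027 rad
dV = 2*V*sin(di/2) = 2*5772.4813*sin(0.06501351)
dV = 750.0500 m/s = 0.75005 km/s

0.7500 km/s


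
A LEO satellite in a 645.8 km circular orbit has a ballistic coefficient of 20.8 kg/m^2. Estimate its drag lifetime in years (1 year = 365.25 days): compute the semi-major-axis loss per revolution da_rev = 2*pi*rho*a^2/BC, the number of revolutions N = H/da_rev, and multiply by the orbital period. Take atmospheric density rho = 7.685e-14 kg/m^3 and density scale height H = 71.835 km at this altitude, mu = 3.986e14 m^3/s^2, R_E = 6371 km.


a = R_E + alt = 7016.8000 km = 7.0168e+06 m
da_rev = 2*pi*rho*a^2/BC = 2*pi*7.685e-14*(7.0168e+06)^2/20.8 = 1.142980 m per revolution
N = H/da_rev = 71835.0000 m / 1.142980 m = 62848.8731 revolutions
P = 2*pi*sqrt(a^3/mu) = 5849.5151 s
lifetime = N*P = 62848.8731 * 5849.5151 = 3.6763543e+08 s = 4255.0397 days
years = 4255.0397 / 365.25 = 11.6497 years

11.6497 years


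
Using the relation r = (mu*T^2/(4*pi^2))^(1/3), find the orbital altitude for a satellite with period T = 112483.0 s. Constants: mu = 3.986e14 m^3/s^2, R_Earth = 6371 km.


T = 112483.0 s
r = (mu*T^2/(4*pi^2))^(1/3) = (3.986e14 * 112483.0^2 / (4*pi^2))^(1/3)
r = 5.036364e+07 m = 50363.6402 km
alt = r - R_E = 50363.6402 - 6371 = 43992.6402 km

43992.6402 km


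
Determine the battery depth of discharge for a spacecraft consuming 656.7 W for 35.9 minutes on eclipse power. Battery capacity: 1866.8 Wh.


E_used = P * t / 60 = 656.7 * 35.9 / 60 = 392.9255 Wh
DOD = E_used / E_total * 100 = 392.9255 / 1866.8 * 100
DOD = 21.0481 %

21.0481 %


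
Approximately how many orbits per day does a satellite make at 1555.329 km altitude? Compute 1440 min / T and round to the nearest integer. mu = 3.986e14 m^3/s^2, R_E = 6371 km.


r = 7.926329e+06 m
T = 2*pi*sqrt(r^3/mu) = 7022.9466 s = 117.0491 min
revs/day = 1440 / 117.0491 = 12.3025
Rounded: 12 revolutions per day

12 revolutions per day


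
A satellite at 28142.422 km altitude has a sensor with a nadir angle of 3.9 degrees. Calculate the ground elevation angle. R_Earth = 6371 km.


r = R_E + alt = 34513.4220 km
Law of sines in the satellite / Earth-center / ground-point triangle:
  sin(nadir)/R_E = sin(90 + el)/r  =>  cos(el) = (r/R_E)*sin(nadir)
cos(el) = (34513.4220 / 6371.0000) * sin(3.9 deg) = 0.3684571
el = arccos(0.3684571) = 68.3795 deg
(Earth-central angle = 90 - nadir - el = 17.7205 deg)

68.3795 degrees


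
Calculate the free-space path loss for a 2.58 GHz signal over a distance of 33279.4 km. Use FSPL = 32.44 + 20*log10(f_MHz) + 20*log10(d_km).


f = 2.58 GHz = 2580.0000 MHz
d = 33279.4 km
FSPL = 32.44 + 20*log10(2580.0000) + 20*log10(33279.4)
FSPL = 32.44 + 68.2324 + 90.4435
FSPL = 191.1159 dB

191.1159 dB


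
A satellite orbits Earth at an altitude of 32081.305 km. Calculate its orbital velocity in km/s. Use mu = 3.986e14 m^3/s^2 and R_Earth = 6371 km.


r = R_E + alt = 6371.0 + 32081.305 = 38452.3050 km = 3.8452305e+07 m
v = sqrt(mu/r) = sqrt(3.986e14 / 3.8452305e+07) = 3219.6411 m/s = 3.2196 km/s

3.2196 km/s


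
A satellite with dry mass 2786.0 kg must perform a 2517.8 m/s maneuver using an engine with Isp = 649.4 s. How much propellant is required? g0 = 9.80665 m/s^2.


ve = Isp * g0 = 649.4 * 9.80665 = 6368.438510 m/s
mass ratio = exp(dv/ve) = exp(2517.8/6368.438510) = 1.48491264
m_prop = m_dry * (mr - 1) = 2786.0 * (1.48491264 - 1)
m_prop = 1350.9666 kg

1350.9666 kg


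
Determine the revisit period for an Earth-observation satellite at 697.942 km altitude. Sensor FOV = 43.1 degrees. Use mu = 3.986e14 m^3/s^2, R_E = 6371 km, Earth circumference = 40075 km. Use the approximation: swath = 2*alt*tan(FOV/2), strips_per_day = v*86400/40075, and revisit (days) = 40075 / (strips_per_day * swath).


swath = 2*697.942*tan(0.3761185) = 551.2610 km
v = sqrt(mu/r) = 7509.1614 m/s = 7.5092 km/s
strips/day = v*86400/40075 = 7.5092*86400/40075 = 16.1894
coverage/day = strips * swath = 16.1894 * 551.2610 = 8924.6027 km
revisit = 40075 / 8924.6027 = 4.4904 days

4.4904 days


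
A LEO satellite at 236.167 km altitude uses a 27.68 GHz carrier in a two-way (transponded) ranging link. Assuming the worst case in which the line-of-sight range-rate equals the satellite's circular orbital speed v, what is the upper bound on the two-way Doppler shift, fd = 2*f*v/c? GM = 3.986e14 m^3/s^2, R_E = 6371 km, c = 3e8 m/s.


r = 6.607167e+06 m
v = sqrt(mu/r) = 7767.1377 m/s (worst-case radial velocity)
f = 27.68 GHz = 2.768e+10 Hz
fd = 2*f*v/c = 2*2.768e+10*7767.1377/3.0e+08
fd = 1.4332958e+06 Hz

1.4333e+06 Hz


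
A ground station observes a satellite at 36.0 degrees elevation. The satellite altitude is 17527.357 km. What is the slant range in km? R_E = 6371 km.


h = 17527.357 km, el = 36.0 deg
d = -R_E*sin(el) + sqrt((R_E*sin(el))^2 + 2*R_E*h + h^2)
d = -6371.0000*sin(0.6283185) + sqrt((6371.0000*0.5877853)^2 + 2*6371.0000*17527.357 + 17527.357^2)
d = 19591.1410 km

19591.1410 km


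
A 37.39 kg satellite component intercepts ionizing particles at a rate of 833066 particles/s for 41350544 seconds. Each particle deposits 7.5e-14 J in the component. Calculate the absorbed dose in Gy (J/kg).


Total energy deposited = rate * time * E_per
  = 833066 * 41350544 * 7.5e-14 = 2.5836 J
Dose = E_total / mass = 2.5836 / 37.39
Dose = 0.06909815 Gy

0.0691 Gy


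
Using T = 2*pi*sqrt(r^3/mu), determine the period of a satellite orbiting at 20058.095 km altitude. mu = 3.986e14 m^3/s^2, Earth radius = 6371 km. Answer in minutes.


r = 26429.0950 km = 2.6429095e+07 m
T = 2*pi*sqrt(r^3/mu) = 2*pi*sqrt(1.8460645e+22 / 3.986e14)
T = 42759.7010 s = 712.6617 min

712.6617 minutes


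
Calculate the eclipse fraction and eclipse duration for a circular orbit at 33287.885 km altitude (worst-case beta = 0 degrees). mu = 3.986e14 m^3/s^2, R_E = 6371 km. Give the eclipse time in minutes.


r = 39658.8850 km
T = 1309.9983 min
Eclipse fraction = arcsin(R_E/r)/pi = arcsin(6371.0000/39658.8850)/pi
= arcsin(0.160645)/pi = 0.05135741
Eclipse duration = 0.05135741 * 1309.9983 = 67.2781 min

67.2781 minutes


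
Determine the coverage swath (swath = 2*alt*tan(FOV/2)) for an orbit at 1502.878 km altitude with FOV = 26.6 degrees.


FOV = 26.6 deg = 0.4642576 rad
swath = 2 * alt * tan(FOV/2) = 2 * 1502.878 * tan(0.2321288)
swath = 2 * 1502.878 * 0.23639
swath = 710.5306 km

710.5306 km


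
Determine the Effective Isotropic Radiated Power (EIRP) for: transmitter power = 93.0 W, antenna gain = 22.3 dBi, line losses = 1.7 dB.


Pt = 93.0 W = 19.6848 dBW
EIRP = Pt_dBW + Gt - losses = 19.6848 + 22.3 - 1.7 = 40.2848 dBW

40.2848 dBW


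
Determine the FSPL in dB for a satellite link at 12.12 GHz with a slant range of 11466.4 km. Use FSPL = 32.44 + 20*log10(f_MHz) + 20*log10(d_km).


f = 12.12 GHz = 12120.0000 MHz
d = 11466.4 km
FSPL = 32.44 + 20*log10(12120.0000) + 20*log10(11466.4)
FSPL = 32.44 + 81.6701 + 81.1885
FSPL = 195.2986 dB

195.2986 dB


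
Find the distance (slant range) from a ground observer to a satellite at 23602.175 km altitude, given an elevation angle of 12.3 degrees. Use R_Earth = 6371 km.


h = 23602.175 km, el = 12.3 deg
d = -R_E*sin(el) + sqrt((R_E*sin(el))^2 + 2*R_E*h + h^2)
d = -6371.0000*sin(0.2146755) + sqrt((6371.0000*0.2130304)^2 + 2*6371.0000*23602.175 + 23602.175^2)
d = 27962.4631 km

27962.4631 km


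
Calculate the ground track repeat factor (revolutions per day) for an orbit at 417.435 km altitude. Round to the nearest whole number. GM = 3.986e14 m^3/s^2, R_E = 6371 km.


r = 6.788435e+06 m
T = 2*pi*sqrt(r^3/mu) = 5566.2886 s = 92.7715 min
revs/day = 1440 / 92.7715 = 15.5220
Rounded: 16 revolutions per day

16 revolutions per day


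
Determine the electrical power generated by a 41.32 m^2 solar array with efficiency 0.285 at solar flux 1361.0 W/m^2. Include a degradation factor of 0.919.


P = area * eta * S * degradation
P = 41.32 * 0.285 * 1361.0 * 0.919
P = 14729.1881 W

14729.1881 W


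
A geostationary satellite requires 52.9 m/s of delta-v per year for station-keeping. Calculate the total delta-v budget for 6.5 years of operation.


dV = rate * years = 52.9 * 6.5
dV = 343.8500 m/s

343.8500 m/s


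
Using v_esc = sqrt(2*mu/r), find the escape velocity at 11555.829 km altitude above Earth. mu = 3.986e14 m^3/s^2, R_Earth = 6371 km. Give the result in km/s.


r = 6371.0 + 11555.829 = 17926.8290 km = 1.7926829e+07 m
v_esc = sqrt(2*mu/r) = sqrt(2*3.986e14 / 1.7926829e+07)
v_esc = 6668.5576 m/s = 6.6686 km/s

6.6686 km/s


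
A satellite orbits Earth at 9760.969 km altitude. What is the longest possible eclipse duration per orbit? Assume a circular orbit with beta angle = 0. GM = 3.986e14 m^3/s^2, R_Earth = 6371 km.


r = 16131.9690 km
T = 339.8529 min
Eclipse fraction = arcsin(R_E/r)/pi = arcsin(6371.0000/16131.9690)/pi
= arcsin(0.3949301)/pi = 0.1292312
Eclipse duration = 0.1292312 * 339.8529 = 43.9196 min

43.9196 minutes


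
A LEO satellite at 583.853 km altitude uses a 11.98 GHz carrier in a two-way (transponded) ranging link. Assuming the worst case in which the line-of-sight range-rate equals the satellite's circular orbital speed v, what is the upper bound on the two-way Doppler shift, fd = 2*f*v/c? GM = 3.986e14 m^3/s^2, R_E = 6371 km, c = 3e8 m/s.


r = 6.954853e+06 m
v = sqrt(mu/r) = 7570.5018 m/s (worst-case radial velocity)
f = 11.98 GHz = 1.198e+10 Hz
fd = 2*f*v/c = 2*1.198e+10*7570.5018/3.0e+08
fd = 604630.7474 Hz

604630.7474 Hz


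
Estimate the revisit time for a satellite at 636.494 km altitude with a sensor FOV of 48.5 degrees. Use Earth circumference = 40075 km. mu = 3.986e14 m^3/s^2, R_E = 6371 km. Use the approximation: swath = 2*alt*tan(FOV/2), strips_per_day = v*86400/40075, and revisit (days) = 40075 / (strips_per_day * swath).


swath = 2*636.494*tan(0.4232423) = 573.4393 km
v = sqrt(mu/r) = 7542.0131 m/s = 7.5420 km/s
strips/day = v*86400/40075 = 7.5420*86400/40075 = 16.2603
coverage/day = strips * swath = 16.2603 * 573.4393 = 9324.2719 km
revisit = 40075 / 9324.2719 = 4.2979 days

4.2979 days


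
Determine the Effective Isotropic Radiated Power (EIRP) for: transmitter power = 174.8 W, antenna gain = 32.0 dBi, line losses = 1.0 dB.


Pt = 174.8 W = 22.4254 dBW
EIRP = Pt_dBW + Gt - losses = 22.4254 + 32.0 - 1.0 = 53.4254 dBW

53.4254 dBW


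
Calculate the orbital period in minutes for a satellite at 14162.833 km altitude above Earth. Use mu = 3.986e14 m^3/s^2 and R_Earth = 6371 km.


r = 20533.8330 km = 2.0533833e+07 m
T = 2*pi*sqrt(r^3/mu) = 2*pi*sqrt(8.6578504e+21 / 3.986e14)
T = 29283.0467 s = 488.0508 min

488.0508 minutes


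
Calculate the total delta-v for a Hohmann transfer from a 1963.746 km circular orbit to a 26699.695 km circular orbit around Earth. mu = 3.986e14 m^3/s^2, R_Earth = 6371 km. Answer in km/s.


r1 = 8334.7460 km = 8.334746e+06 m
r2 = 33070.6950 km = 3.3070695e+07 m
dv1 = sqrt(mu/r1)*(sqrt(2*r2/(r1+r2)) - 1) = 1824.8999 m/s
dv2 = sqrt(mu/r2)*(1 - sqrt(2*r1/(r1+r2))) = 1268.9161 m/s
total dv = |dv1| + |dv2| = 1824.8999 + 1268.9161 = 3093.8159 m/s = 3.0938 km/s

3.0938 km/s


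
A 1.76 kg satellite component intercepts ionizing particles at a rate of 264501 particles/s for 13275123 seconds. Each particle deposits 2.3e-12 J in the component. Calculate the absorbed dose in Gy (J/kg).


Total energy deposited = rate * time * E_per
  = 264501 * 13275123 * 2.3e-12 = 8.0760 J
Dose = E_total / mass = 8.0760 / 1.76
Dose = 4.5886 Gy

4.5886 Gy


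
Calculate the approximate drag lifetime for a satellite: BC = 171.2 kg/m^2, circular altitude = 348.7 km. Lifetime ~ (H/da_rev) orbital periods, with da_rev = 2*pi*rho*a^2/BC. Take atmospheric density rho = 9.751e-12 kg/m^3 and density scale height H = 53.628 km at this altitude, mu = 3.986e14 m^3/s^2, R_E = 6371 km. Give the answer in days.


a = R_E + alt = 6719.7000 km = 6.7197e+06 m
da_rev = 2*pi*rho*a^2/BC = 2*pi*9.751e-12*(6.7197e+06)^2/171.2 = 16.159393 m per revolution
N = H/da_rev = 53628.0000 m / 16.159393 m = 3318.6891 revolutions
P = 2*pi*sqrt(a^3/mu) = 5481.9623 s
lifetime = N*P = 3318.6891 * 5481.9623 = 1.8192929e+07 s = 210.5663 days

210.5663 days


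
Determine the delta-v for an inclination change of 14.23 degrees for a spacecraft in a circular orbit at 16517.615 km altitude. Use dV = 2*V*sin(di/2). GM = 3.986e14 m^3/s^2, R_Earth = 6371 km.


r = 22888.6150 km = 2.2888615e+07 m
V = sqrt(mu/r) = 4173.1009 m/s
di = 14.23 deg = 0.2483604 rad
dV = 2*V*sin(di/2) = 2*4173.1009*sin(0.1241802)
dV = 1033.7711 m/s = 1.0338 km/s

1.0338 km/s


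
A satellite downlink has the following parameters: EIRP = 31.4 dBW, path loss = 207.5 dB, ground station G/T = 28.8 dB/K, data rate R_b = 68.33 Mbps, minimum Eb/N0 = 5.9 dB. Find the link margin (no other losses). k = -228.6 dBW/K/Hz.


C/N0 = EIRP - FSPL + G/T - k = 31.4 - 207.5 + 28.8 - (-228.6)
C/N0 = 81.3000 dB-Hz
R_b = 68.33 Mbps = 6.833e+07 bps -> 10*log10(R_b) = 78.3461 dB-Hz
Eb/N0 = C/N0 - 10*log10(R_b) = 81.3000 - 78.3461 = 2.9539 dB
Margin = Eb/N0 - Eb/N0_req = 2.9539 - 5.9 = -2.9461 dB (negative margin: link does not close)

-2.9461 dB


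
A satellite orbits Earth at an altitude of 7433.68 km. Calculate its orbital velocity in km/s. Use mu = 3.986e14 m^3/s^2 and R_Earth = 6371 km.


r = R_E + alt = 6371.0 + 7433.68 = 13804.6800 km = 1.380468e+07 m
v = sqrt(mu/r) = sqrt(3.986e14 / 1.380468e+07) = 5373.4780 m/s = 5.3735 km/s

5.3735 km/s


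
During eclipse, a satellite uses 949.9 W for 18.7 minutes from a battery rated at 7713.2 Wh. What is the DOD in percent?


E_used = P * t / 60 = 949.9 * 18.7 / 60 = 296.0522 Wh
DOD = E_used / E_total * 100 = 296.0522 / 7713.2 * 100
DOD = 3.8383 %

3.8383 %


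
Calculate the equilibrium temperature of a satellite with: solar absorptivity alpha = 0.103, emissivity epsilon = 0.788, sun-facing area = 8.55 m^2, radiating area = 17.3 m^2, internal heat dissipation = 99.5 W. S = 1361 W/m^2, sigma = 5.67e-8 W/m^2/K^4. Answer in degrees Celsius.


Numerator = alpha*S*A_sun + Q_int = 0.103*1361*8.55 + 99.5 = 1298.0647 W
Denominator = eps*sigma*A_rad = 0.788*5.67e-8*17.3 = 7.7295708e-07 W/K^4
T^4 = 1.6793489e+09 K^4
T = 202.4348 K = -70.7152 C

-70.7152 degrees Celsius


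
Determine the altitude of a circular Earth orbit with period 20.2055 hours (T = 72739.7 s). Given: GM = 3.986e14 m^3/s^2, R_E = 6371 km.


T = 72739.7 s
r = (mu*T^2/(4*pi^2))^(1/3) = (3.986e14 * 72739.7^2 / (4*pi^2))^(1/3)
r = 3.7662302e+07 m = 37662.3015 km
alt = r - R_E = 37662.3015 - 6371 = 31291.3015 km

31291.3015 km


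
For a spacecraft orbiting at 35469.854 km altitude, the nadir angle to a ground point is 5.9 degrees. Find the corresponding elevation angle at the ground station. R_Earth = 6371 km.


r = R_E + alt = 41840.8540 km
Law of sines in the satellite / Earth-center / ground-point triangle:
  sin(nadir)/R_E = sin(90 + el)/r  =>  cos(el) = (r/R_E)*sin(nadir)
cos(el) = (41840.8540 / 6371.0000) * sin(5.9 deg) = 0.6750789
el = arccos(0.6750789) = 47.5397 deg
(Earth-central angle = 90 - nadir - el = 36.5603 deg)

47.5397 degrees


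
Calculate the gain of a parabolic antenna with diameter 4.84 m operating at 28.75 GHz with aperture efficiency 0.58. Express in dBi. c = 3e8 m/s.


lambda = c/f = 3e8 / 2.875e+10 = 0.01043478 m
G = eta*(pi*D/lambda)^2 = 0.58*(pi*4.84/0.01043478)^2
G = 1.2315489e+06 (linear)
G = 10*log10(1.2315489e+06) = 60.9045 dBi

60.9045 dBi


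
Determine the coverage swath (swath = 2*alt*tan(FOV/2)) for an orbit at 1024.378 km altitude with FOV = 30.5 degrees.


FOV = 30.5 deg = 0.5323254 rad
swath = 2 * alt * tan(FOV/2) = 2 * 1024.378 * tan(0.2661627)
swath = 2 * 1024.378 * 0.2726313
swath = 558.5550 km

558.5550 km


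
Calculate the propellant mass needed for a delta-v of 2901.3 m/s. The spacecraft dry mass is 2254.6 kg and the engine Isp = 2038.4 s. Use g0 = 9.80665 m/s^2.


ve = Isp * g0 = 2038.4 * 9.80665 = 19989.875360 m/s
mass ratio = exp(dv/ve) = exp(2901.3/19989.875360) = 1.15619966
m_prop = m_dry * (mr - 1) = 2254.6 * (1.15619966 - 1)
m_prop = 352.1678 kg

352.1678 kg


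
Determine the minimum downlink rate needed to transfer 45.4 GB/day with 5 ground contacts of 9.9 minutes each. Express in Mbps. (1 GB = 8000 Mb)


total contact time = 5 * 9.9 * 60 = 2970.0000 s
data = 45.4 GB = 363200.0000 Mb
rate = 363200.0000 / 2970.0000 = 122.2896 Mbps

122.2896 Mbps


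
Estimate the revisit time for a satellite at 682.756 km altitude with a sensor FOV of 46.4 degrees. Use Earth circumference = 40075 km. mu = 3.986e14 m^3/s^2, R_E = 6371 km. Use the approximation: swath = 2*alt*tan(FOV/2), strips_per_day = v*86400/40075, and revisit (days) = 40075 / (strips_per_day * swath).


swath = 2*682.756*tan(0.4049164) = 585.2592 km
v = sqrt(mu/r) = 7517.2403 m/s = 7.5172 km/s
strips/day = v*86400/40075 = 7.5172*86400/40075 = 16.2069
coverage/day = strips * swath = 16.2069 * 585.2592 = 9485.2086 km
revisit = 40075 / 9485.2086 = 4.2250 days

4.2250 days


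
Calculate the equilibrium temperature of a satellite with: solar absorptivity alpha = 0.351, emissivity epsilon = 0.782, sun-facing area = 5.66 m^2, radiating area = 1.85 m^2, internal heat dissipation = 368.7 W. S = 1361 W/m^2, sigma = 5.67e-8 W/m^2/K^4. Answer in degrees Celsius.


Numerator = alpha*S*A_sun + Q_int = 0.351*1361*5.66 + 368.7 = 3072.5443 W
Denominator = eps*sigma*A_rad = 0.782*5.67e-8*1.85 = 8.202789e-08 W/K^4
T^4 = 3.7457312e+10 K^4
T = 439.9306 K = 166.7806 C

166.7806 degrees Celsius


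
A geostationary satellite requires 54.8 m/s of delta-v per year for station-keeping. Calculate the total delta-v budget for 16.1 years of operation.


dV = rate * years = 54.8 * 16.1
dV = 882.2800 m/s

882.2800 m/s


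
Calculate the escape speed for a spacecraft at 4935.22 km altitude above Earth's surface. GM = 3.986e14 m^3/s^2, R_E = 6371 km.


r = 6371.0 + 4935.22 = 11306.2200 km = 1.130622e+07 m
v_esc = sqrt(2*mu/r) = sqrt(2*3.986e14 / 1.130622e+07)
v_esc = 8397.0150 m/s = 8.3970 km/s

8.3970 km/s


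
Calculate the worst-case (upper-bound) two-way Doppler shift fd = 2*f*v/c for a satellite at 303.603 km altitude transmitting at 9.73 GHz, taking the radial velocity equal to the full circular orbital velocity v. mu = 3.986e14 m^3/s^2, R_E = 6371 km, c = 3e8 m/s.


r = 6.674603e+06 m
v = sqrt(mu/r) = 7727.8010 m/s (worst-case radial velocity)
f = 9.73 GHz = 9.73e+09 Hz
fd = 2*f*v/c = 2*9.73e+09*7727.8010/3.0e+08
fd = 501276.6887 Hz

501276.6887 Hz


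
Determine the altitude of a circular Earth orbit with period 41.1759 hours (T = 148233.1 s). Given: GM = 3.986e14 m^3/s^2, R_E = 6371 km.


T = 148233.1 s
r = (mu*T^2/(4*pi^2))^(1/3) = (3.986e14 * 148233.1^2 / (4*pi^2))^(1/3)
r = 6.0537244e+07 m = 60537.2442 km
alt = r - R_E = 60537.2442 - 6371 = 54166.2442 km

54166.2442 km


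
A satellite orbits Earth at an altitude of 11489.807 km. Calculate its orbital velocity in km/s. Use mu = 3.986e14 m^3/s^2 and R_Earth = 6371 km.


r = R_E + alt = 6371.0 + 11489.807 = 17860.8070 km = 1.7860807e+07 m
v = sqrt(mu/r) = sqrt(3.986e14 / 1.7860807e+07) = 4724.0894 m/s = 4.7241 km/s

4.7241 km/s


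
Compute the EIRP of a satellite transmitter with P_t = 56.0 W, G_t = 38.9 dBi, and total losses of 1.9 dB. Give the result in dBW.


Pt = 56.0 W = 17.4819 dBW
EIRP = Pt_dBW + Gt - losses = 17.4819 + 38.9 - 1.9 = 54.4819 dBW

54.4819 dBW


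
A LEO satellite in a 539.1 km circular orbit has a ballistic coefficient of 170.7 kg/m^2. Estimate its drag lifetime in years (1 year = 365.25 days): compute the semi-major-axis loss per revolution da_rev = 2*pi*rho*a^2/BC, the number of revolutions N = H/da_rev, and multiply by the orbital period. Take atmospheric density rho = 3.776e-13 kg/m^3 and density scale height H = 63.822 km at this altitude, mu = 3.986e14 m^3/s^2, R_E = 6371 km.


a = R_E + alt = 6910.1000 km = 6.9101e+06 m
da_rev = 2*pi*rho*a^2/BC = 2*pi*3.776e-13*(6.9101e+06)^2/170.7 = 0.66366207 m per revolution
N = H/da_rev = 63822.0000 m / 0.66366207 m = 96166.4119 revolutions
P = 2*pi*sqrt(a^3/mu) = 5716.5989 s
lifetime = N*P = 96166.4119 * 5716.5989 = 5.497448e+08 s = 6362.7871 days
years = 6362.7871 / 365.25 = 17.4204 years

17.4204 years


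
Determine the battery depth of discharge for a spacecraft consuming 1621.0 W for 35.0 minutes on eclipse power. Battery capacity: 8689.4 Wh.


E_used = P * t / 60 = 1621.0 * 35.0 / 60 = 945.5833 Wh
DOD = E_used / E_total * 100 = 945.5833 / 8689.4 * 100
DOD = 10.8820 %

10.8820 %


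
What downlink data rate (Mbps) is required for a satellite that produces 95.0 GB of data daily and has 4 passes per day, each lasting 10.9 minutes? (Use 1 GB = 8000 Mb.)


total contact time = 4 * 10.9 * 60 = 2616.0000 s
data = 95.0 GB = 760000.0000 Mb
rate = 760000.0000 / 2616.0000 = 290.5199 Mbps

290.5199 Mbps


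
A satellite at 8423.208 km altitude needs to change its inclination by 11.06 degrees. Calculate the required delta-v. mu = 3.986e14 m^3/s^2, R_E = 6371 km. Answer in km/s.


r = 14794.2080 km = 1.4794208e+07 m
V = sqrt(mu/r) = 5190.6624 m/s
di = 11.06 deg = 0.1930334 rad
dV = 2*V*sin(di/2) = 2*5190.6624*sin(0.09651671)
dV = 1000.4164 m/s = 1.0004 km/s

1.0004 km/s


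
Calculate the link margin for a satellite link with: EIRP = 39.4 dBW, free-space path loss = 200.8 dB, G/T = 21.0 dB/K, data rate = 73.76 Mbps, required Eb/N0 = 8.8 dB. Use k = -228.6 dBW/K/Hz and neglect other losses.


C/N0 = EIRP - FSPL + G/T - k = 39.4 - 200.8 + 21.0 - (-228.6)
C/N0 = 88.2000 dB-Hz
R_b = 73.76 Mbps = 7.376e+07 bps -> 10*log10(R_b) = 78.6782 dB-Hz
Eb/N0 = C/N0 - 10*log10(R_b) = 88.2000 - 78.6782 = 9.5218 dB
Margin = Eb/N0 - Eb/N0_req = 9.5218 - 8.8 = 0.7217909 dB (link closes)

0.7218 dB


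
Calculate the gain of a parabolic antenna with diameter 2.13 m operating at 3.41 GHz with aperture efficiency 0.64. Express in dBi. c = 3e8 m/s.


lambda = c/f = 3e8 / 3.41e+09 = 0.08797654 m
G = eta*(pi*D/lambda)^2 = 0.64*(pi*2.13/0.08797654)^2
G = 3702.5862 (linear)
G = 10*log10(3702.5862) = 35.6851 dBi

35.6851 dBi


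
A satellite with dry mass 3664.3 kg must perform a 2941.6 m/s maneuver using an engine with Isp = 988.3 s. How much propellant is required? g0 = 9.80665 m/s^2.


ve = Isp * g0 = 988.3 * 9.80665 = 9691.912195 m/s
mass ratio = exp(dv/ve) = exp(2941.6/9691.912195) = 1.35460622
m_prop = m_dry * (mr - 1) = 3664.3 * (1.35460622 - 1)
m_prop = 1299.3836 kg

1299.3836 kg


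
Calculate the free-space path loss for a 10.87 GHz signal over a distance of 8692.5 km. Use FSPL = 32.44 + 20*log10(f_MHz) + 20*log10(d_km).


f = 10.87 GHz = 10870.0000 MHz
d = 8692.5 km
FSPL = 32.44 + 20*log10(10870.0000) + 20*log10(8692.5)
FSPL = 32.44 + 80.7246 + 78.7829
FSPL = 191.9475 dB

191.9475 dB


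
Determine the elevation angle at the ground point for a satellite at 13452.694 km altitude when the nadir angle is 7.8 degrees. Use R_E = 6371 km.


r = R_E + alt = 19823.6940 km
Law of sines in the satellite / Earth-center / ground-point triangle:
  sin(nadir)/R_E = sin(90 + el)/r  =>  cos(el) = (r/R_E)*sin(nadir)
cos(el) = (19823.6940 / 6371.0000) * sin(7.8 deg) = 0.422286
el = arccos(0.422286) = 65.0210 deg
(Earth-central angle = 90 - nadir - el = 17.1790 deg)

65.0210 degrees


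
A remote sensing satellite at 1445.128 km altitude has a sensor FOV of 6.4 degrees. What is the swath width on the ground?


FOV = 6.4 deg = 0.1117011 rad
swath = 2 * alt * tan(FOV/2) = 2 * 1445.128 * tan(0.05585054)
swath = 2 * 1445.128 * 0.05590868
swath = 161.5904 km

161.5904 km


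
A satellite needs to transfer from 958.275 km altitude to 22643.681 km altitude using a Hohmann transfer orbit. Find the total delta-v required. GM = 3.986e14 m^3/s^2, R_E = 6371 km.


r1 = 7329.2750 km = 7.329275e+06 m
r2 = 29014.6810 km = 2.9014681e+07 m
dv1 = sqrt(mu/r1)*(sqrt(2*r2/(r1+r2)) - 1) = 1943.9041 m/s
dv2 = sqrt(mu/r2)*(1 - sqrt(2*r1/(r1+r2))) = 1352.5575 m/s
total dv = |dv1| + |dv2| = 1943.9041 + 1352.5575 = 3296.4615 m/s = 3.2965 km/s

3.2965 km/s


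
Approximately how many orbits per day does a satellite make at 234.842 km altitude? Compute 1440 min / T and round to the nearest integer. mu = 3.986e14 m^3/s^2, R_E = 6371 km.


r = 6.605842e+06 m
T = 2*pi*sqrt(r^3/mu) = 5343.2254 s = 89.0538 min
revs/day = 1440 / 89.0538 = 16.1700
Rounded: 16 revolutions per day

16 revolutions per day


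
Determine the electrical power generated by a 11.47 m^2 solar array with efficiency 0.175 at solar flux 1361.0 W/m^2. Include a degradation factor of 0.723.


P = area * eta * S * degradation
P = 11.47 * 0.175 * 1361.0 * 0.723
P = 1975.1400 W

1975.1400 W


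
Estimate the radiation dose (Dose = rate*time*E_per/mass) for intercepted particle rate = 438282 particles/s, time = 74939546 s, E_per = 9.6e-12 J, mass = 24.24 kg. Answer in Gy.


Total energy deposited = rate * time * E_per
  = 438282 * 74939546 * 9.6e-12 = 315.3087 J
Dose = E_total / mass = 315.3087 / 24.24
Dose = 13.0078 Gy

13.0078 Gy


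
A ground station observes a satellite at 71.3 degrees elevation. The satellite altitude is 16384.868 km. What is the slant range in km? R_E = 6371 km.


h = 16384.868 km, el = 71.3 deg
d = -R_E*sin(el) + sqrt((R_E*sin(el))^2 + 2*R_E*h + h^2)
d = -6371.0000*sin(1.2444) + sqrt((6371.0000*0.9472103)^2 + 2*6371.0000*16384.868 + 16384.868^2)
d = 16629.3302 km

16629.3302 km


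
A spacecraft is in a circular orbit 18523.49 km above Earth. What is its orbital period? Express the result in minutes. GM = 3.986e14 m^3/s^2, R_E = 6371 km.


r = 24894.4900 km = 2.489449e+07 m
T = 2*pi*sqrt(r^3/mu) = 2*pi*sqrt(1.5428003e+22 / 3.986e14)
T = 39090.0361 s = 651.5006 min

651.5006 minutes


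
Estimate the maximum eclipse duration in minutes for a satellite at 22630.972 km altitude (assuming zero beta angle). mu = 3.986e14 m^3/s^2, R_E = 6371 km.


r = 29001.9720 km
T = 819.2214 min
Eclipse fraction = arcsin(R_E/r)/pi = arcsin(6371.0000/29001.9720)/pi
= arcsin(0.2196747)/pi = 0.0704996
Eclipse duration = 0.0704996 * 819.2214 = 57.7548 min

57.7548 minutes


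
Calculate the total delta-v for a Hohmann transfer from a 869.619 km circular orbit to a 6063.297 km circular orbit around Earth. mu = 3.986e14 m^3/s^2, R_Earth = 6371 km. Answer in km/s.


r1 = 7240.6190 km = 7.240619e+06 m
r2 = 12434.2970 km = 1.2434297e+07 m
dv1 = sqrt(mu/r1)*(sqrt(2*r2/(r1+r2)) - 1) = 922.0065 m/s
dv2 = sqrt(mu/r2)*(1 - sqrt(2*r1/(r1+r2))) = 804.4394 m/s
total dv = |dv1| + |dv2| = 922.0065 + 804.4394 = 1726.4459 m/s = 1.7264 km/s

1.7264 km/s


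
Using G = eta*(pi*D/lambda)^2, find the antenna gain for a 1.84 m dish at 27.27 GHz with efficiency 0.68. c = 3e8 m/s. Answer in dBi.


lambda = c/f = 3e8 / 2.727e+10 = 0.0110011 m
G = eta*(pi*D/lambda)^2 = 0.68*(pi*1.84/0.0110011)^2
G = 187746.5955 (linear)
G = 10*log10(187746.5955) = 52.7357 dBi

52.7357 dBi


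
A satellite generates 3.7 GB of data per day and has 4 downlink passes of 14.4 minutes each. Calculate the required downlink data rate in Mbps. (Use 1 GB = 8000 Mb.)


total contact time = 4 * 14.4 * 60 = 3456.0000 s
data = 3.7 GB = 29600.0000 Mb
rate = 29600.0000 / 3456.0000 = 8.5648 Mbps

8.5648 Mbps


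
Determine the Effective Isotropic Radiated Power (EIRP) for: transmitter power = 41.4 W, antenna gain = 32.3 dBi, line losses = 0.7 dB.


Pt = 41.4 W = 16.1700 dBW
EIRP = Pt_dBW + Gt - losses = 16.1700 + 32.3 - 0.7 = 47.7700 dBW

47.7700 dBW


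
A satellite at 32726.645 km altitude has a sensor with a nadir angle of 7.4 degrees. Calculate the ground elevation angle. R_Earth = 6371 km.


r = R_E + alt = 39097.6450 km
Law of sines in the satellite / Earth-center / ground-point triangle:
  sin(nadir)/R_E = sin(90 + el)/r  =>  cos(el) = (r/R_E)*sin(nadir)
cos(el) = (39097.6450 / 6371.0000) * sin(7.4 deg) = 0.7903947
el = arccos(0.7903947) = 37.7776 deg
(Earth-central angle = 90 - nadir - el = 44.8224 deg)

37.7776 degrees


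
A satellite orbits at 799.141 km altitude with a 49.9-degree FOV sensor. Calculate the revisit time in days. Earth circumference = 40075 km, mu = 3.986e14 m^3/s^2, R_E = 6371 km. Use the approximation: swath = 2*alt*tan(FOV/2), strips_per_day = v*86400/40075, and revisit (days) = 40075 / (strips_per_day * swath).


swath = 2*799.141*tan(0.4354596) = 743.5938 km
v = sqrt(mu/r) = 7455.9811 m/s = 7.4560 km/s
strips/day = v*86400/40075 = 7.4560*86400/40075 = 16.0748
coverage/day = strips * swath = 16.0748 * 743.5938 = 11953.1057 km
revisit = 40075 / 11953.1057 = 3.3527 days

3.3527 days


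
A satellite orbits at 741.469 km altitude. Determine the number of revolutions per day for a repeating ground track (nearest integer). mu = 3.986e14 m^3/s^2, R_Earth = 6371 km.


r = 7.112469e+06 m
T = 2*pi*sqrt(r^3/mu) = 5969.5528 s = 99.4925 min
revs/day = 1440 / 99.4925 = 14.4734
Rounded: 14 revolutions per day

14 revolutions per day


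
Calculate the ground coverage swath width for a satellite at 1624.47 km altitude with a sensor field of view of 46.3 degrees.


FOV = 46.3 deg = 0.8080874 rad
swath = 2 * alt * tan(FOV/2) = 2 * 1624.47 * tan(0.4040437)
swath = 2 * 1624.47 * 0.427568
swath = 1389.1427 km

1389.1427 km


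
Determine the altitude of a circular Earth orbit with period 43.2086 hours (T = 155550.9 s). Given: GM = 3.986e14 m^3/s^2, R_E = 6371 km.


T = 155550.9 s
r = (mu*T^2/(4*pi^2))^(1/3) = (3.986e14 * 155550.9^2 / (4*pi^2))^(1/3)
r = 6.2513556e+07 m = 62513.5561 km
alt = r - R_E = 62513.5561 - 6371 = 56142.5561 km

56142.5561 km


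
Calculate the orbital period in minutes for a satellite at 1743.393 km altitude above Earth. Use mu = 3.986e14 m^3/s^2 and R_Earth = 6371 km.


r = 8114.3930 km = 8.114393e+06 m
T = 2*pi*sqrt(r^3/mu) = 2*pi*sqrt(5.3427901e+20 / 3.986e14)
T = 7274.3682 s = 121.2395 min

121.2395 minutes


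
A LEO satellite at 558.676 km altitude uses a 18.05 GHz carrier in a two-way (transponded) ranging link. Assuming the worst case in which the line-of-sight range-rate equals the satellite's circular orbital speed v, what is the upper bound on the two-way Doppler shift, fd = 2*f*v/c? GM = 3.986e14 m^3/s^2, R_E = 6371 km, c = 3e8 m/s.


r = 6.929676e+06 m
v = sqrt(mu/r) = 7584.2420 m/s (worst-case radial velocity)
f = 18.05 GHz = 1.805e+10 Hz
fd = 2*f*v/c = 2*1.805e+10*7584.2420/3.0e+08
fd = 912637.1213 Hz

912637.1213 Hz


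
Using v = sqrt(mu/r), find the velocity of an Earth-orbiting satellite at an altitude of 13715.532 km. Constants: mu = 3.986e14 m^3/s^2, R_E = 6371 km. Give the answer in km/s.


r = R_E + alt = 6371.0 + 13715.532 = 20086.5320 km = 2.0086532e+07 m
v = sqrt(mu/r) = sqrt(3.986e14 / 2.0086532e+07) = 4454.6765 m/s = 4.4547 km/s

4.4547 km/s


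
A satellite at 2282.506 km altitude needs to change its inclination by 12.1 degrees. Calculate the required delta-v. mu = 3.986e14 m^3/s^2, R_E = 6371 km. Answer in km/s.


r = 8653.5060 km = 8.653506e+06 m
V = sqrt(mu/r) = 6786.9179 m/s
di = 12.1 deg = 0.2111848 rad
dV = 2*V*sin(di/2) = 2*6786.9179*sin(0.1055924)
dV = 1430.6322 m/s = 1.4306 km/s

1.4306 km/s


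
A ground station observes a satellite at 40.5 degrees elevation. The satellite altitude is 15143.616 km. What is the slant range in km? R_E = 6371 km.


h = 15143.616 km, el = 40.5 deg
d = -R_E*sin(el) + sqrt((R_E*sin(el))^2 + 2*R_E*h + h^2)
d = -6371.0000*sin(0.7068583) + sqrt((6371.0000*0.649448)^2 + 2*6371.0000*15143.616 + 15143.616^2)
d = 16824.4530 km

16824.4530 km


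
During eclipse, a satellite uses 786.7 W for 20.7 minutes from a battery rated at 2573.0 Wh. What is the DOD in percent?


E_used = P * t / 60 = 786.7 * 20.7 / 60 = 271.4115 Wh
DOD = E_used / E_total * 100 = 271.4115 / 2573.0 * 100
DOD = 10.5484 %

10.5484 %


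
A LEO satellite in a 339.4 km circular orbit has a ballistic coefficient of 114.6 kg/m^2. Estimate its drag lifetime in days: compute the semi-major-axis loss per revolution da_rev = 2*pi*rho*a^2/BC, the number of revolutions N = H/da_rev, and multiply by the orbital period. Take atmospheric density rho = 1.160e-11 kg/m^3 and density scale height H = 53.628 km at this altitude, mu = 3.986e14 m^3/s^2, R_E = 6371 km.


a = R_E + alt = 6710.4000 km = 6.7104e+06 m
da_rev = 2*pi*rho*a^2/BC = 2*pi*1.160e-11*(6.7104e+06)^2/114.6 = 28.638486 m per revolution
N = H/da_rev = 53628.0000 m / 28.638486 m = 1872.5850 revolutions
P = 2*pi*sqrt(a^3/mu) = 5470.5858 s
lifetime = N*P = 1872.5850 * 5470.5858 = 1.0244137e+07 s = 118.5664 days

118.5664 days


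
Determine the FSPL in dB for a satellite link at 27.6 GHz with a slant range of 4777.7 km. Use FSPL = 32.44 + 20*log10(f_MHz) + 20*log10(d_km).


f = 27.6 GHz = 27600.0000 MHz
d = 4777.7 km
FSPL = 32.44 + 20*log10(27600.0000) + 20*log10(4777.7)
FSPL = 32.44 + 88.8182 + 73.5844
FSPL = 194.8426 dB

194.8426 dB


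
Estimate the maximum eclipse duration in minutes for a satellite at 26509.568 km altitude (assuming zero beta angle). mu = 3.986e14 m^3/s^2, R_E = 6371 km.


r = 32880.5680 km
T = 988.9377 min
Eclipse fraction = arcsin(R_E/r)/pi = arcsin(6371.0000/32880.5680)/pi
= arcsin(0.1937619)/pi = 0.06206891
Eclipse duration = 0.06206891 * 988.9377 = 61.3823 min

61.3823 minutes


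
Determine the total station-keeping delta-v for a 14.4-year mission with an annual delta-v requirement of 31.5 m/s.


dV = rate * years = 31.5 * 14.4
dV = 453.6000 m/s

453.6000 m/s


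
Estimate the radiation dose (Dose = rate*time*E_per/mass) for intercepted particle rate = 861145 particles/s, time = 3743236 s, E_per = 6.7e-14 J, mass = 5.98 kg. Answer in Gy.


Total energy deposited = rate * time * E_per
  = 861145 * 3743236 * 6.7e-14 = 0.2159724 J
Dose = E_total / mass = 0.2159724 / 5.98
Dose = 0.03611579 Gy

0.0361 Gy


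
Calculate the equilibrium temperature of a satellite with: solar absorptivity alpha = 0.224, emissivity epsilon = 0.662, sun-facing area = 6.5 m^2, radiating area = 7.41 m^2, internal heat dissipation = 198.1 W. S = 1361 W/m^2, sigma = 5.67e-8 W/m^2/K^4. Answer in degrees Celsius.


Numerator = alpha*S*A_sun + Q_int = 0.224*1361*6.5 + 198.1 = 2179.7160 W
Denominator = eps*sigma*A_rad = 0.662*5.67e-8*7.41 = 2.7813731e-07 W/K^4
T^4 = 7.8368341e+09 K^4
T = 297.5330 K = 24.3830 C

24.3830 degrees Celsius


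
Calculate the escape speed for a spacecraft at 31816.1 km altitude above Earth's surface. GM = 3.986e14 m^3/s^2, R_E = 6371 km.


r = 6371.0 + 31816.1 = 38187.1000 km = 3.81871e+07 m
v_esc = sqrt(2*mu/r) = sqrt(2*3.986e14 / 3.81871e+07)
v_esc = 4569.0436 m/s = 4.5690 km/s

4.5690 km/s


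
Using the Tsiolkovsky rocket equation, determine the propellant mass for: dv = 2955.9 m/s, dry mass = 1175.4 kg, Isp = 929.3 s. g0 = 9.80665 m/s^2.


ve = Isp * g0 = 929.3 * 9.80665 = 9113.319845 m/s
mass ratio = exp(dv/ve) = exp(2955.9/9113.319845) = 1.38313052
m_prop = m_dry * (mr - 1) = 1175.4 * (1.38313052 - 1)
m_prop = 450.3316 kg

450.3316 kg


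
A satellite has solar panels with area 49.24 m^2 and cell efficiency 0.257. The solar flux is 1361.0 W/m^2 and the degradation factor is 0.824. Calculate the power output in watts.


P = area * eta * S * degradation
P = 49.24 * 0.257 * 1361.0 * 0.824
P = 14191.7681 W

14191.7681 W


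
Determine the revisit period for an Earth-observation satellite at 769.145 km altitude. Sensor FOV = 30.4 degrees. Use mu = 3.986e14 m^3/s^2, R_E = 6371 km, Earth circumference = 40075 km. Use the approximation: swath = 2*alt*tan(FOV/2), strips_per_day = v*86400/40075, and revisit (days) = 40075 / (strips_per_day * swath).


swath = 2*769.145*tan(0.26529) = 417.9441 km
v = sqrt(mu/r) = 7471.6261 m/s = 7.4716 km/s
strips/day = v*86400/40075 = 7.4716*86400/40075 = 16.1085
coverage/day = strips * swath = 16.1085 * 417.9441 = 6732.4570 km
revisit = 40075 / 6732.4570 = 5.9525 days

5.9525 days


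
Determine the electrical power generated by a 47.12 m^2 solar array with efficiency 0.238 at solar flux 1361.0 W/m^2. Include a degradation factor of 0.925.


P = area * eta * S * degradation
P = 47.12 * 0.238 * 1361.0 * 0.925
P = 14118.2899 W

14118.2899 W


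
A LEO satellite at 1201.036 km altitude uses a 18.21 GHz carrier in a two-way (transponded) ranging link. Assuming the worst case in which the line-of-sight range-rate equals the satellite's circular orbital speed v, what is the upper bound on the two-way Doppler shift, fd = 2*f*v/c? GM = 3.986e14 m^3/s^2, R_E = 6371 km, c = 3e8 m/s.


r = 7.572036e+06 m
v = sqrt(mu/r) = 7255.4159 m/s (worst-case radial velocity)
f = 18.21 GHz = 1.821e+10 Hz
fd = 2*f*v/c = 2*1.821e+10*7255.4159/3.0e+08
fd = 880807.4897 Hz

880807.4897 Hz


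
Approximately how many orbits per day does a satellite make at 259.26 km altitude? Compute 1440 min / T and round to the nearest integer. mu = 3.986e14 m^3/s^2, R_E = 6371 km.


r = 6.63026e+06 m
T = 2*pi*sqrt(r^3/mu) = 5372.8790 s = 89.5480 min
revs/day = 1440 / 89.5480 = 16.0808
Rounded: 16 revolutions per day

16 revolutions per day


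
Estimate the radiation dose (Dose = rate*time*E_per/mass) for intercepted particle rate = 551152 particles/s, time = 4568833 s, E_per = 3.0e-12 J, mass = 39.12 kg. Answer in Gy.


Total energy deposited = rate * time * E_per
  = 551152 * 4568833 * 3.0e-12 = 7.5544 J
Dose = E_total / mass = 7.5544 / 39.12
Dose = 0.1931075 Gy

0.1931 Gy


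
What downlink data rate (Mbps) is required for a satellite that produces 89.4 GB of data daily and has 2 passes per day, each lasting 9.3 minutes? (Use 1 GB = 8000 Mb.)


total contact time = 2 * 9.3 * 60 = 1116.0000 s
data = 89.4 GB = 715200.0000 Mb
rate = 715200.0000 / 1116.0000 = 640.8602 Mbps

640.8602 Mbps
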